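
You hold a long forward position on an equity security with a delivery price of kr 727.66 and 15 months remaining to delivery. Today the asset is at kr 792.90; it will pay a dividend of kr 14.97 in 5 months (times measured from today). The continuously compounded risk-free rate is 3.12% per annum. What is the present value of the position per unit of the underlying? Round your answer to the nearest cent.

kr 78.30

PV(remaining dividends) I = 14.97·e^(−0.0312·5/12) = 14.7766
Current forward F = (S − I)·e^(rT) = (792.90 − 14.7766)·e^(0.0312·15/12) = 778.1234 × 1.039770 = 809.0694
Value (long) = (F − K)·e^(−rT) = (809.0694 − 727.66) × 0.961751 = 78.2956
Value = kr 78.30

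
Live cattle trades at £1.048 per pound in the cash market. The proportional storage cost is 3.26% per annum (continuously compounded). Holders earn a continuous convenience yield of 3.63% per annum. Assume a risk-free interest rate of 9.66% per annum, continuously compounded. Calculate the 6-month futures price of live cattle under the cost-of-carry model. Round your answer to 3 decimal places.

£1.098 per pound

Net carry = r + u − y = 0.0966 + 0.0326 − 0.0363 = 0.0929
F = S·e^((r+u−y)T) = 1.048 · e^(0.0929 × 6/12) = 1.048 · e^0.046450
= 1.048 × 1.047546 = £1.098 per pound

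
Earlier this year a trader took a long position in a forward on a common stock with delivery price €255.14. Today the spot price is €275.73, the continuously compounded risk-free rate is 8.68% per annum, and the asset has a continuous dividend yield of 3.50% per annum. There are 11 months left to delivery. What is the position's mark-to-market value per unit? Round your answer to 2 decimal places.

Current fair forward for the remaining 11 months: F = S·e^((r − q)·T), (r − q) = 0.0868 − 0.0350 = 0.0518
F = 275.73 · e^(0.0518 × 11/12) = 275.73 × 1.048629 = 289.1385
Value of long forward = (F − K)·e^(−rT) = (289.1385 − 255.14) · e^(−0.0868·11/12)
= 33.9985 × 0.923516 = 31.40

€31.40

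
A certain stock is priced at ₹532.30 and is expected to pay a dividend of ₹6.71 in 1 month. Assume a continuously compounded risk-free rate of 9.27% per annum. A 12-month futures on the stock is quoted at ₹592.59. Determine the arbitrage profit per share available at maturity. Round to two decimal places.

₹15.89 per share

PV(dividends) I = 6.71·e^(−0.0927·1/12) = 6.6584
Fair futures F* = (S − I)·e^(rT) = (532.30 − 6.6584)·e^0.092700 = 525.6416 × 1.097133 = 576.6987
Market ₹592.59 > fair 576.6987: forward overpriced → cash-and-carry (borrow at r, buy the stock and collect the dividends, short the forward).
Profit at T = |F_mkt − F*| = |592.59 − 576.6987| = ₹15.89 per share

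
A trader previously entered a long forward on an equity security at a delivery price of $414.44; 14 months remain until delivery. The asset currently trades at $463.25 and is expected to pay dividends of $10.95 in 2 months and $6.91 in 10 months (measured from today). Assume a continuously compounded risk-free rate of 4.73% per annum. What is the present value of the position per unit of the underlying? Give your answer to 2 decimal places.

PV(remaining dividends) I = 10.95·e^(−0.0473·2/12) + 6.91·e^(−0.0473·10/12) = 17.5069
Current forward F = (S − I)·e^(rT) = (463.25 − 17.5069)·e^(0.0473·14/12) = 445.7431 × 1.056734 = 471.0319
Value (long) = (F − K)·e^(−rT) = (471.0319 − 414.44) × 0.946312 = 53.5536
Value = $53.55

$53.55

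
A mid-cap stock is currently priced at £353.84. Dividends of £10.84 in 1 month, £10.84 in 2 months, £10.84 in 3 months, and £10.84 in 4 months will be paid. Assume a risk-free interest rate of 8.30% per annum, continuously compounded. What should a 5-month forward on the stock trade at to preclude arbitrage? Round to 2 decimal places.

PV(dividends) I = 10.84·e^(−0.0830·1/12) + 10.84·e^(−0.0830·2/12) + 10.84·e^(−0.0830·3/12) + 10.84·e^(−0.0830·4/12)
I = 10.7653 + 10.6911 + 10.6174 + 10.5442 = 42.6180
F = (S − I)·e^(rT) = (353.84 − 42.6180) · e^(0.0830·5/12)
= 311.2220 · e^0.034583 = 311.2220 × 1.035188 = £322.17

£322.17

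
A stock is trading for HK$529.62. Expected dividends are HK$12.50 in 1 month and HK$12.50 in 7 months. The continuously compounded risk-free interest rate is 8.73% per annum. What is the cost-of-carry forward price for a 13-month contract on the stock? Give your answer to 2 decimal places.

HK$555.46

PV(dividends) I = 12.50·e^(−0.0873·1/12) + 12.50·e^(−0.0873·7/12)
I = 12.4094 + 11.8794 = 24.2888
F = (S − I)·e^(rT) = (529.62 − 24.2888) · e^(0.0873·13/12)
= 505.3312 · e^0.094575 = 505.3312 × 1.099192 = HK$555.46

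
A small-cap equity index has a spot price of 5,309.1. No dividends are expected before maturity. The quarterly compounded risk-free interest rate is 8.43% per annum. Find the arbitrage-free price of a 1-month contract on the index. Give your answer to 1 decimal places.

5,346.1

F = S · (1+r/4)^(4T)
= 5309.1 × 1.006976
F = 5,346.1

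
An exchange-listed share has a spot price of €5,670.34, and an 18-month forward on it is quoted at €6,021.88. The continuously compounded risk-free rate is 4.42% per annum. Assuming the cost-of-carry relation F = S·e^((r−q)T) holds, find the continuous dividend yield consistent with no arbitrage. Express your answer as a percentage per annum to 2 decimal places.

0.41%

From F = S·e^((r−q)T): (r − q) = ln(F/S)/T
ln(6021.88/5670.34) = ln(1.061996) = 0.060150
(r − q) = 0.060150 / (18/12) = 0.040100
q = r − ln(F/S)/T = 0.0442 − 0.040100 = 0.004100
q = 0.41%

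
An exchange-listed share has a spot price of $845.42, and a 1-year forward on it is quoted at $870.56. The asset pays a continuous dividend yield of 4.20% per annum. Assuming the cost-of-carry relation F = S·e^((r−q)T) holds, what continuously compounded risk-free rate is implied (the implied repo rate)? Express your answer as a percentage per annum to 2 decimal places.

From F = S·e^((r−q)T): (r − q) = ln(F/S)/T
ln(870.56/845.42) = ln(1.029737) = 0.029303
(r − q) = 0.029303 / (1) = 0.029303
r = ln(F/S)/T + q = 0.029303 + 0.0420 = 0.071303
r = 7.13%

7.13%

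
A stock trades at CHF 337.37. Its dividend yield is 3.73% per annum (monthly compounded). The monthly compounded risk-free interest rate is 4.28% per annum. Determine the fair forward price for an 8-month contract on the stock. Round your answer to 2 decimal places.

F = S · (1+r/12)^(12T) / (1+q/12)^(12T)
= 337.37 × 1.028892 / 1.025139 = 337.37 × 1.003661
F = CHF 338.61

CHF 338.61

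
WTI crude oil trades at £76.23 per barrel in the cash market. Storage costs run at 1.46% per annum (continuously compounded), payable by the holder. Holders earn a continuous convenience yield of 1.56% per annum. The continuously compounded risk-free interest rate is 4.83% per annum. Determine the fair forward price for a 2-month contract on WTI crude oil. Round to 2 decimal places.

Net carry = r + u − y = 0.0483 + 0.0146 − 0.0156 = 0.0473
F = S·e^((r+u−y)T) = 76.23 · e^(0.0473 × 2/12) = 76.23 · e^0.007883
= 76.23 × 1.007914 = £76.83 per barrel

£76.83 per barrel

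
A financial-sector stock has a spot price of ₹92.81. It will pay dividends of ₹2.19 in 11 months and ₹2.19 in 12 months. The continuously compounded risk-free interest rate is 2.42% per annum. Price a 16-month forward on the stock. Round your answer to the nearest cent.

PV(dividends) I = 2.19·e^(−0.0242·11/12) + 2.19·e^(−0.0242·12/12)
I = 2.1420 + 2.1376 = 4.2796
F = (S − I)·e^(rT) = (92.81 − 4.2796) · e^(0.0242·16/12)
= 88.5304 · e^0.032267 = 88.5304 × 1.032793 = ₹91.43

₹91.43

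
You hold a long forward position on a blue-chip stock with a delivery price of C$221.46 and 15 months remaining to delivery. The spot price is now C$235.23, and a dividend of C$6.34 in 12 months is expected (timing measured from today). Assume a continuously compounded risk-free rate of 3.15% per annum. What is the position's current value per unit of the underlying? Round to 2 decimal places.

C$16.18

PV(remaining dividends) I = 6.34·e^(−0.0315·12/12) = 6.1434
Current forward F = (S − I)·e^(rT) = (235.23 − 6.1434)·e^(0.0315·15/12) = 229.0866 × 1.040160 = 238.2867
Value (long) = (F − K)·e^(−rT) = (238.2867 − 221.46) × 0.961390 = 16.1770
Value = C$16.18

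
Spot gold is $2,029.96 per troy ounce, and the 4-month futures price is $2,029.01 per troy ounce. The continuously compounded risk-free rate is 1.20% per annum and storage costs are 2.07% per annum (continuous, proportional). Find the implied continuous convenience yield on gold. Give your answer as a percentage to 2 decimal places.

F = S·e^((r+u−y)T) ⇒ (r+u−y) = ln(F/S)/T
ln(2029.01/2029.96) = -0.000468; /T ⇒ -0.001404
y = r + u − ln(F/S)/T = 0.0120 + 0.0207 + 0.001404 = 0.034104
y = 3.41%

3.41%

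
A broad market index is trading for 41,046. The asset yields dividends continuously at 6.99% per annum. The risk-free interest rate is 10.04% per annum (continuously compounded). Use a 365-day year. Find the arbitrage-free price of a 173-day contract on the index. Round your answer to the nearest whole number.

41,644

F = S·e^((r − q)T) = 41046 · e^((0.1004 − 0.0699) × 173/365)
= 41046 · e^0.014456 = 41046 × 1.014561
F = 41,644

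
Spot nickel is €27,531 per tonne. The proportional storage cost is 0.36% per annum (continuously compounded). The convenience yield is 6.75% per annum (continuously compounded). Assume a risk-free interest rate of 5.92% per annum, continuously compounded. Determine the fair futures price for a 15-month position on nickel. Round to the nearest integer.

Net carry = r + u − y = 0.0592 + 0.0036 − 0.0675 = -0.0047
F = S·e^((r+u−y)T) = 27531 · e^(-0.0047 × 15/12) = 27531 · e^-0.005875
= 27531 × 0.994142 = €27,370 per tonne

€27,370 per tonne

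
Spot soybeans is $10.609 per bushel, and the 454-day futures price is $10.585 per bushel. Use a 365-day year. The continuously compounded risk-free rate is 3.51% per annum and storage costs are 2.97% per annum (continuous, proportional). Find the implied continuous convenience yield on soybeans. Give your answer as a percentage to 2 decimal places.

6.66%

F = S·e^((r+u−y)T) ⇒ (r+u−y) = ln(F/S)/T
ln(10.585/10.609) = -0.002265; /T ⇒ -0.001821
y = r + u − ln(F/S)/T = 0.0351 + 0.0297 + 0.001821 = 0.066621
y = 6.66%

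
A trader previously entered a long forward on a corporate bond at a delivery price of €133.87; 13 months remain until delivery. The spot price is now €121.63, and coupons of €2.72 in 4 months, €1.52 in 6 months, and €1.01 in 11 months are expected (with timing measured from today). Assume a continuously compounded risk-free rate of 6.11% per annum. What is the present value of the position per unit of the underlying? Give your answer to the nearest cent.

-€8.76

PV(remaining coupons) I = 2.72·e^(−0.0611·4/12) + 1.52·e^(−0.0611·6/12) + 1.01·e^(−0.0611·11/12) = 5.0944
Current forward F = (S − I)·e^(rT) = (121.63 − 5.0944)·e^(0.0611·13/12) = 116.5356 × 1.068431 = 124.5102
Value (long) = (F − K)·e^(−rT) = (124.5102 − 133.87) × 0.935951 = -8.7603
Value = -€8.76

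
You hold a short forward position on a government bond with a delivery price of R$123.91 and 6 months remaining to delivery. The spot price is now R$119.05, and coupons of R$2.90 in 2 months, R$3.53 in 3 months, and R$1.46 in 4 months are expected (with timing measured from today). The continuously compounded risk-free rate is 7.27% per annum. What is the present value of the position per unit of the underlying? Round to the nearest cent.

PV(remaining coupons) I = 2.90·e^(−0.0727·2/12) + 3.53·e^(−0.0727·3/12) + 1.46·e^(−0.0727·4/12) = 7.7565
Current forward F = (S − I)·e^(rT) = (119.05 − 7.7565)·e^(0.0727·6/12) = 111.2935 × 1.037019 = 115.4135
Value (long) = (F − K)·e^(−rT) = (115.4135 − 123.91) × 0.964303 = -8.1932
Short position value = −(long value) = R$8.19

R$8.19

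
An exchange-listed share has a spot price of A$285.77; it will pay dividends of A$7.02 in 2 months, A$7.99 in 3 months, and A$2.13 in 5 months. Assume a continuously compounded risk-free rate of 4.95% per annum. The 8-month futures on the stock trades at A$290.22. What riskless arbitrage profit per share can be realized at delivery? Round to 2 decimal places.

PV(dividends) I = 7.02·e^(−0.0495·2/12) + 7.99·e^(−0.0495·3/12) + 2.13·e^(−0.0495·5/12) = 16.9406
Fair futures F* = (S − I)·e^(rT) = (285.77 − 16.9406)·e^0.033000 = 268.8294 × 1.033551 = 277.8489
Market A$290.22 > fair 277.8489: forward overpriced → cash-and-carry (borrow at r, buy the stock and collect the dividends, short the forward).
Profit at T = |F_mkt − F*| = |290.22 − 277.8489| = A$12.37 per share

A$12.37 per share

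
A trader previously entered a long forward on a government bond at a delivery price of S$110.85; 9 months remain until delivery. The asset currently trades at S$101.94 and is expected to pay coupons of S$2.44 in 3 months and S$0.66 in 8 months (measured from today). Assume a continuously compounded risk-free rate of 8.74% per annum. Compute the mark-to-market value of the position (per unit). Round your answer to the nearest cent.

-S$4.89

PV(remaining coupons) I = 2.44·e^(−0.0874·3/12) + 0.66·e^(−0.0874·8/12) = 3.0099
Current forward F = (S − I)·e^(rT) = (101.94 − 3.0099)·e^(0.0874·9/12) = 98.9301 × 1.067746 = 105.6322
Value (long) = (F − K)·e^(−rT) = (105.6322 − 110.85) × 0.936552 = -4.8867
Value = -S$4.89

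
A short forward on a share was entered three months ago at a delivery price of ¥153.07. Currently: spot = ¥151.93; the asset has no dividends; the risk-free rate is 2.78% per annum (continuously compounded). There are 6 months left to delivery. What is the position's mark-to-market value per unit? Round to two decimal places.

Current fair forward for the remaining 6 months: F = S·e^(r·T), r = 0.0278
F = 151.93 · e^(0.0278 × 6/12) = 151.93 × 1.013997 = 154.0566
Value of long forward = (F − K)·e^(−rT) = (154.0566 − 153.07) · e^(−0.0278·6/12)
= 0.9866 × 0.986196 = 0.97
Short position value = −(long value) = -¥0.97

-¥0.97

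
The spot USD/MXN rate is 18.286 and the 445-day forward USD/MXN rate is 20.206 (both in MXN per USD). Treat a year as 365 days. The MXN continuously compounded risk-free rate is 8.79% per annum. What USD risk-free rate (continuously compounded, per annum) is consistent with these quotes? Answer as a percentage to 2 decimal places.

0.60%

F = S·e^((r_MXN − r_USD)T) ⇒ r_USD = r_MXN − ln(F/S)/T
ln(20.206/18.286) = 0.099844; /(445/365) = 0.081895
r_USD = 0.0879 − 0.081895 = 0.006005
r_USD = 0.60%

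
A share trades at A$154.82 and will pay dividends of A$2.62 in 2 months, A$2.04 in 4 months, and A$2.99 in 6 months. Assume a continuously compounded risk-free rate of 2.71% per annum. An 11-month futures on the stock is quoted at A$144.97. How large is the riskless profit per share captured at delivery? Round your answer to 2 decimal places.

PV(dividends) I = 2.62·e^(−0.0271·2/12) + 2.04·e^(−0.0271·4/12) + 2.99·e^(−0.0271·6/12) = 7.5796
Fair futures F* = (S − I)·e^(rT) = (154.82 − 7.5796)·e^0.024842 = 147.2404 × 1.025153 = 150.9439
Market A$144.97 < fair 150.9439: forward underpriced → reverse cash-and-carry (short the stock, invest proceeds at r, pay the dividends, go long the forward).
Profit at T = |F_mkt − F*| = |144.97 − 150.9439| = A$5.97 per share

A$5.97 per share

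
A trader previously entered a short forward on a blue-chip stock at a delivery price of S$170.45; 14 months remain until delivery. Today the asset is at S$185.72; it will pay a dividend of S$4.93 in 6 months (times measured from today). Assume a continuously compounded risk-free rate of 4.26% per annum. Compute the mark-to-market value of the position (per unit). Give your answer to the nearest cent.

PV(remaining dividends) I = 4.93·e^(−0.0426·6/12) = 4.8261
Current forward F = (S − I)·e^(rT) = (185.72 − 4.8261)·e^(0.0426·14/12) = 180.8939 × 1.050956 = 190.1115
Value (long) = (F − K)·e^(−rT) = (190.1115 − 170.45) × 0.951515 = 18.7082
Short position value = −(long value) = -S$18.71

-S$18.71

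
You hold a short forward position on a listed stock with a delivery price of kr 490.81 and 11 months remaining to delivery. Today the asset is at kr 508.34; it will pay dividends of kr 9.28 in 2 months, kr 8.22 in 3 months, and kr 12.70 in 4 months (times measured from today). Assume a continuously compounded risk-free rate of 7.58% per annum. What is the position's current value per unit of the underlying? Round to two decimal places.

PV(remaining dividends) I = 9.28·e^(−0.0758·2/12) + 8.22·e^(−0.0758·3/12) + 12.70·e^(−0.0758·4/12) = 29.6123
Current forward F = (S − I)·e^(rT) = (508.34 − 29.6123)·e^(0.0758·11/12) = 478.7277 × 1.071954 = 513.1741
Value (long) = (F − K)·e^(−rT) = (513.1741 − 490.81) × 0.932876 = 20.8629
Short position value = −(long value) = -kr 20.86

-kr 20.86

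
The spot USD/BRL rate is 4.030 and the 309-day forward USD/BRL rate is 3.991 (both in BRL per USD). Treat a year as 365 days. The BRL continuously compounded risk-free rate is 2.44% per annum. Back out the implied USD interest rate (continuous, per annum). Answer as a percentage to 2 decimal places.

3.59%

F = S·e^((r_BRL − r_USD)T) ⇒ r_USD = r_BRL − ln(F/S)/T
ln(3.991/4.030) = -0.009725; /(309/365) = -0.011487
r_USD = 0.0244 + 0.011487 = 0.035887
r_USD = 3.59%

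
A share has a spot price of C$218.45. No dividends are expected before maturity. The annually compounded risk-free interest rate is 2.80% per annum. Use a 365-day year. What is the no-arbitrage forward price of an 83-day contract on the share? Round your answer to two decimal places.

F = S · (1+r)^T
= 218.45 × 1.006299
F = C$219.83

C$219.83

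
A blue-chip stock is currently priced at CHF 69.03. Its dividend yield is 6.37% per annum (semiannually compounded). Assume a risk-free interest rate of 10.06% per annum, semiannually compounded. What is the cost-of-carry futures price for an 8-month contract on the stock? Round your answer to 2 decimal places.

F = S · (1+r/2)^(2T) / (1+q/2)^(2T)
= 69.03 × 1.067623 / 1.042691 = 69.03 × 1.023911
F = CHF 70.68

CHF 70.68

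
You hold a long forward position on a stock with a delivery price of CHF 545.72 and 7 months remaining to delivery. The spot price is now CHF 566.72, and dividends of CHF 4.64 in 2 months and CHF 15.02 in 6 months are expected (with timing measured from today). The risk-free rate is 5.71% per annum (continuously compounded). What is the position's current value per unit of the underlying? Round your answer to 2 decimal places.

CHF 19.68

PV(remaining dividends) I = 4.64·e^(−0.0571·2/12) + 15.02·e^(−0.0571·6/12) = 19.1933
Current forward F = (S − I)·e^(rT) = (566.72 − 19.1933)·e^(0.0571·7/12) = 547.5267 × 1.033869 = 566.0709
Value (long) = (F − K)·e^(−rT) = (566.0709 − 545.72) × 0.967240 = 19.6842
Value = CHF 19.68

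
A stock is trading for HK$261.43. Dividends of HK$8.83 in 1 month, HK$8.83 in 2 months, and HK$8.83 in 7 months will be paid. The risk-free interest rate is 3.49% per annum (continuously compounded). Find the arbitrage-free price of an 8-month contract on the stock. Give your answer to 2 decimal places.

HK$240.73

PV(dividends) I = 8.83·e^(−0.0349·1/12) + 8.83·e^(−0.0349·2/12) + 8.83·e^(−0.0349·7/12)
I = 8.8044 + 8.7788 + 8.6521 = 26.2353
F = (S − I)·e^(rT) = (261.43 − 26.2353) · e^(0.0349·8/12)
= 235.1947 · e^0.023267 = 235.1947 × 1.023540 = HK$240.73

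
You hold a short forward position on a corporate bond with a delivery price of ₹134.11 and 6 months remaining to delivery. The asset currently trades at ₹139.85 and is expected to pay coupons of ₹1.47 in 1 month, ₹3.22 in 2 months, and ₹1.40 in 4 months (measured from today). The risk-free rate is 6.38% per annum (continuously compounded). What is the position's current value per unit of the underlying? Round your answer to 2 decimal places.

PV(remaining coupons) I = 1.47·e^(−0.0638·1/12) + 3.22·e^(−0.0638·2/12) + 1.40·e^(−0.0638·4/12) = 6.0187
Current forward F = (S − I)·e^(rT) = (139.85 − 6.0187)·e^(0.0638·6/12) = 133.8313 × 1.032414 = 138.1693
Value (long) = (F − K)·e^(−rT) = (138.1693 − 134.11) × 0.968603 = 3.9319
Short position value = −(long value) = -₹3.93

-₹3.93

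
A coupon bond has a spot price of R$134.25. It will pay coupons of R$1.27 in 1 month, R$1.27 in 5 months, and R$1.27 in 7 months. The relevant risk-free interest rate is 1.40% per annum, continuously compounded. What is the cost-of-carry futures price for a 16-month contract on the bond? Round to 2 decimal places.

R$132.92

PV(coupons) I = 1.27·e^(−0.0140·1/12) + 1.27·e^(−0.0140·5/12) + 1.27·e^(−0.0140·7/12)
I = 1.2685 + 1.2626 + 1.2597 = 3.7908
F = (S − I)·e^(rT) = (134.25 − 3.7908) · e^(0.0140·16/12)
= 130.4592 · e^0.018667 = 130.4592 × 1.018842 = R$132.92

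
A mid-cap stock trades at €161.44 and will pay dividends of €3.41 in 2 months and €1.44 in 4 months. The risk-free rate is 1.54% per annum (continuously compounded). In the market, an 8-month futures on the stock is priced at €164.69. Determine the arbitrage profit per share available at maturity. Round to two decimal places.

€6.47 per share

PV(dividends) I = 3.41·e^(−0.0154·2/12) + 1.44·e^(−0.0154·4/12) = 4.8339
Fair futures F* = (S − I)·e^(rT) = (161.44 − 4.8339)·e^0.010267 = 156.6061 × 1.010320 = 158.2223
Market €164.69 > fair 158.2223: forward overpriced → cash-and-carry (borrow at r, buy the stock and collect the dividends, short the forward).
Profit at T = |F_mkt − F*| = |164.69 − 158.2223| = €6.47 per share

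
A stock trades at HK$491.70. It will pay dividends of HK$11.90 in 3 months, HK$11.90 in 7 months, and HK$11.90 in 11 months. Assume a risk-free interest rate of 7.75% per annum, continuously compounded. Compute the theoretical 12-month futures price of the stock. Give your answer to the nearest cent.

HK$494.44

PV(dividends) I = 11.90·e^(−0.0775·3/12) + 11.90·e^(−0.0775·7/12) + 11.90·e^(−0.0775·11/12)
I = 11.6717 + 11.3740 + 11.0839 = 34.1296
F = (S − I)·e^(rT) = (491.70 − 34.1296) · e^(0.0775·12/12)
= 457.5704 · e^0.077500 = 457.5704 × 1.080582 = HK$494.44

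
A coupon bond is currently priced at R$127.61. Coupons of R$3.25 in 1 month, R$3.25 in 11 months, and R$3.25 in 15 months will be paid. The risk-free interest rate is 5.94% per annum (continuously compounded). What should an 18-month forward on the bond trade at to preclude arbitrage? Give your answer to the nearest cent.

R$129.30

PV(coupons) I = 3.25·e^(−0.0594·1/12) + 3.25·e^(−0.0594·11/12) + 3.25·e^(−0.0594·15/12)
I = 3.2340 + 3.0778 + 3.0174 = 9.3292
F = (S − I)·e^(rT) = (127.61 − 9.3292) · e^(0.0594·18/12)
= 118.2808 · e^0.089100 = 118.2808 × 1.093190 = R$129.30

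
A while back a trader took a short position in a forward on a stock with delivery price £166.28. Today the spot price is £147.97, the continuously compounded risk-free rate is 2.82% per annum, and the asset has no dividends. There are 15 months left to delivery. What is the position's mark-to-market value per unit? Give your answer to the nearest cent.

Current fair forward for the remaining 15 months: F = S·e^(r·T), r = 0.0282
F = 147.97 · e^(0.0282 × 15/12) = 147.97 × 1.035879 = 153.2790
Value of long forward = (F − K)·e^(−rT) = (153.2790 − 166.28) · e^(−0.0282·15/12)
= -13.0010 × 0.965364 = -12.55
Short position value = −(long value) = £12.55

£12.55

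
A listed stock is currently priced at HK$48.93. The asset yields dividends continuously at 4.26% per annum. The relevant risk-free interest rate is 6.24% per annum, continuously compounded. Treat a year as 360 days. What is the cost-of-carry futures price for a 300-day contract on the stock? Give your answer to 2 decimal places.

F = S·e^((r − q)T) = 48.93 · e^((0.0624 − 0.0426) × 300/360)
= 48.93 · e^0.016500 = 48.93 × 1.016637
F = HK$49.74

HK$49.74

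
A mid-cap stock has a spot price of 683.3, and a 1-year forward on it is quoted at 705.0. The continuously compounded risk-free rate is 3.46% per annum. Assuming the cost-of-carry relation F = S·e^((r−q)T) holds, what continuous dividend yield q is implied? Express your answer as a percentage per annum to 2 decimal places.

From F = S·e^((r−q)T): (r − q) = ln(F/S)/T
ln(705.0/683.3) = ln(1.031758) = 0.031264
(r − q) = 0.031264 / (1) = 0.031264
q = r − ln(F/S)/T = 0.0346 − 0.031264 = 0.003336
q = 0.33%

0.33%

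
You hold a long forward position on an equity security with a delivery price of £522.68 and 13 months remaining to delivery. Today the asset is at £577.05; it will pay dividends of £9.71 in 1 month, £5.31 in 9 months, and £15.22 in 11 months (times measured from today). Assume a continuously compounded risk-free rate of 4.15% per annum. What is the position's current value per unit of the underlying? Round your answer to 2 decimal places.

PV(remaining dividends) I = 9.71·e^(−0.0415·1/12) + 5.31·e^(−0.0415·9/12) + 15.22·e^(−0.0415·11/12) = 29.4756
Current forward F = (S − I)·e^(rT) = (577.05 − 29.4756)·e^(0.0415·13/12) = 547.5744 × 1.045984 = 572.7541
Value (long) = (F − K)·e^(−rT) = (572.7541 − 522.68) × 0.956037 = 47.8727
Value = £47.87

£47.87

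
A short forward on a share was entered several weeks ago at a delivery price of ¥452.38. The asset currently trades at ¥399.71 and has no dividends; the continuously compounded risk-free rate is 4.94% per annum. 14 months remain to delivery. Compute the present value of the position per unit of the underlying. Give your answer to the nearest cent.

Current fair forward for the remaining 14 months: F = S·e^(r·T), r = 0.0494
F = 399.71 · e^(0.0494 × 14/12) = 399.71 × 1.059327 = 423.4236
Value of long forward = (F − K)·e^(−rT) = (423.4236 − 452.38) · e^(−0.0494·14/12)
= -28.9564 × 0.943996 = -27.33
Short position value = −(long value) = ¥27.33

¥27.33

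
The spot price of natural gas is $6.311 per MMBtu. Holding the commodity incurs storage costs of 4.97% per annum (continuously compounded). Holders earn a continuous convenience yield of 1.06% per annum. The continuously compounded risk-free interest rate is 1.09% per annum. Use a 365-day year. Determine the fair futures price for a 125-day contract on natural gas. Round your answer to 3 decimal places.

$6.420 per MMBtu

Net carry = r + u − y = 0.0109 + 0.0497 − 0.0106 = 0.0500
F = S·e^((r+u−y)T) = 6.311 · e^(0.0500 × 125/365) = 6.311 · e^0.017123
= 6.311 × 1.017270 = $6.420 per MMBtu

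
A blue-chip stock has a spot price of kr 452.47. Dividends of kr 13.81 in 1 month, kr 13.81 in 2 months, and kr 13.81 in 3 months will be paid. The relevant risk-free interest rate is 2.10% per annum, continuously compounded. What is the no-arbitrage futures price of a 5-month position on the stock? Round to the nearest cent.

PV(dividends) I = 13.81·e^(−0.0210·1/12) + 13.81·e^(−0.0210·2/12) + 13.81·e^(−0.0210·3/12)
I = 13.7859 + 13.7617 + 13.7377 = 41.2853
F = (S − I)·e^(rT) = (452.47 − 41.2853) · e^(0.0210·5/12)
= 411.1847 · e^0.008750 = 411.1847 × 1.008788 = kr 414.80

kr 414.80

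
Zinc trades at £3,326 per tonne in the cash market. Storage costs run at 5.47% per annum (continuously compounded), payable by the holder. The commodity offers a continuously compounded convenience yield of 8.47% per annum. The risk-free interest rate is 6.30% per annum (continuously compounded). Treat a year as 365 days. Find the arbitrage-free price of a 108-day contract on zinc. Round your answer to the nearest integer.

£3,359 per tonne

Net carry = r + u − y = 0.0630 + 0.0547 − 0.0847 = 0.0330
F = S·e^((r+u−y)T) = 3326 · e^(0.0330 × 108/365) = 3326 · e^0.009764
= 3326 × 1.009812 = £3,359 per tonne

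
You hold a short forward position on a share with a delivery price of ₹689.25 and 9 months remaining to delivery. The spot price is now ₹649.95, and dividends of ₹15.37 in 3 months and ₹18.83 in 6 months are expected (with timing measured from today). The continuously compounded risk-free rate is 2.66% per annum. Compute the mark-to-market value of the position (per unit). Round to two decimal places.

₹59.54

PV(remaining dividends) I = 15.37·e^(−0.0266·3/12) + 18.83·e^(−0.0266·6/12) = 33.8493
Current forward F = (S − I)·e^(rT) = (649.95 − 33.8493)·e^(0.0266·9/12) = 616.1007 × 1.020150 = 628.5151
Value (long) = (F − K)·e^(−rT) = (628.5151 − 689.25) × 0.980248 = -59.5353
Short position value = −(long value) = ₹59.54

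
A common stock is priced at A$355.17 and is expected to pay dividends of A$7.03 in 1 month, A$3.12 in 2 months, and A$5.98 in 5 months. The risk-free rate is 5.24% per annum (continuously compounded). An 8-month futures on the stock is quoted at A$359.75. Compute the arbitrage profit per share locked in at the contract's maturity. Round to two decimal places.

A$8.46 per share

PV(dividends) I = 7.03·e^(−0.0524·1/12) + 3.12·e^(−0.0524·2/12) + 5.98·e^(−0.0524·5/12) = 15.9431
Fair futures F* = (S − I)·e^(rT) = (355.17 − 15.9431)·e^0.034933 = 339.2269 × 1.035550 = 351.2864
Market A$359.75 > fair 351.2864: forward overpriced → cash-and-carry (borrow at r, buy the stock and collect the dividends, short the forward).
Profit at T = |F_mkt − F*| = |359.75 − 351.2864| = A$8.46 per share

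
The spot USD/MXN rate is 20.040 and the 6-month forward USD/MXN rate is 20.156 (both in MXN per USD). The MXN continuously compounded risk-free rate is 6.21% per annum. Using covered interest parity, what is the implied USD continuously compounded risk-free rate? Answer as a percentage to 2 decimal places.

5.06%

F = S·e^((r_MXN − r_USD)T) ⇒ r_USD = r_MXN − ln(F/S)/T
ln(20.156/20.040) = 0.005772; /(6/12) = 0.011544
r_USD = 0.0621 − 0.011544 = 0.050556
r_USD = 5.06%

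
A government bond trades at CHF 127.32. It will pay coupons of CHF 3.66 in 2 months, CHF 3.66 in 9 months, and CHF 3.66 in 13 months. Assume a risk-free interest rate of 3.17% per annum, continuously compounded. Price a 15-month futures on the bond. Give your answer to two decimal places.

PV(coupons) I = 3.66·e^(−0.0317·2/12) + 3.66·e^(−0.0317·9/12) + 3.66·e^(−0.0317·13/12)
I = 3.6407 + 3.5740 + 3.5364 = 10.7511
F = (S − I)·e^(rT) = (127.32 − 10.7511) · e^(0.0317·15/12)
= 116.5689 · e^0.039625 = 116.5689 × 1.040421 = CHF 121.28

CHF 121.28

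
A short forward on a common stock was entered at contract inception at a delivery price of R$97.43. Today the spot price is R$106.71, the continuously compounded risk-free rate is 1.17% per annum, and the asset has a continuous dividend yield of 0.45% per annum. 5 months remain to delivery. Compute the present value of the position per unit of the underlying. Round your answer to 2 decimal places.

Current fair forward for the remaining 5 months: F = S·e^((r − q)·T), (r − q) = 0.0117 − 0.0045 = 0.0072
F = 106.71 · e^(0.0072 × 5/12) = 106.71 × 1.003005 = 107.0307
Value of long forward = (F − K)·e^(−rT) = (107.0307 − 97.43) · e^(−0.0117·5/12)
= 9.6007 × 0.995137 = 9.55
Short position value = −(long value) = -R$9.55

-R$9.55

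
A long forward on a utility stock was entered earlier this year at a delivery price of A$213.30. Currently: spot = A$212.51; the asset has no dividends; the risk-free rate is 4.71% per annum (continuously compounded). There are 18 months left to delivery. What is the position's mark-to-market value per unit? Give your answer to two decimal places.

A$13.76

Current fair forward for the remaining 18 months: F = S·e^(r·T), r = 0.0471
F = 212.51 · e^(0.0471 × 18/12) = 212.51 × 1.073206 = 228.0670
Value of long forward = (F − K)·e^(−rT) = (228.0670 − 213.30) · e^(−0.0471·18/12)
= 14.7670 × 0.931788 = 13.76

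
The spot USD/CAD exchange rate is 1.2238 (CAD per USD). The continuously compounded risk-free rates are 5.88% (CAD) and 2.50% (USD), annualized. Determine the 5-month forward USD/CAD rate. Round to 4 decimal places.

F = S·e^((r_CAD − r_USD)T) = 1.2238 · e^((0.0588 − 0.0250) × 5/12)
= 1.2238 · e^0.014083 = 1.2238 × 1.014183
F = 1.2412 CAD per USD

1.2412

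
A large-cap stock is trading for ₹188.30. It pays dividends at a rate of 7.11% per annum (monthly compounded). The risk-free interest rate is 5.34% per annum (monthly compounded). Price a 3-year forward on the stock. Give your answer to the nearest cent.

₹178.61

F = S · (1+r/12)^(12T) / (1+q/12)^(12T)
= 188.30 × 1.173329 / 1.236977 = 188.30 × 0.948546
F = ₹178.61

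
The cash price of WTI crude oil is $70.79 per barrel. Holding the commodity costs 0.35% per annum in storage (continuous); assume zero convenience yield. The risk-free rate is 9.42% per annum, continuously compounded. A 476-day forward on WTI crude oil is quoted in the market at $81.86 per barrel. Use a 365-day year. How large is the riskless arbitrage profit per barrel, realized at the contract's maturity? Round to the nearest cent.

Fair forward: F* = S·e^(carry·T), with carry = (r + u) = 0.0942 + 0.0035 = 0.0977
F* = 70.79 · e^(0.0977 × 476/365) = 70.79 · e^0.127412 = 70.79 × 1.135885 = $80.4093
Market $81.86 > fair $80.4093: forward overpriced → cash-and-carry (buy spot, short the forward).
At maturity, profit = |F_mkt − F*| = |81.86 − 80.4093| = $1.45 per barrel

$1.45 per barrel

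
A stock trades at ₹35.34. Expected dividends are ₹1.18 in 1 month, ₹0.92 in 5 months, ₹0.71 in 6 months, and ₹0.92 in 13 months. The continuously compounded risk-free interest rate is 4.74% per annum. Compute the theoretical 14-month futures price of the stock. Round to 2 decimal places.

PV(dividends) I = 1.18·e^(−0.0474·1/12) + 0.92·e^(−0.0474·5/12) + 0.71·e^(−0.0474·6/12) + 0.92·e^(−0.0474·13/12)
I = 1.1753 + 0.9020 + 0.6934 + 0.8740 = 3.6447
F = (S − I)·e^(rT) = (35.34 − 3.6447) · e^(0.0474·14/12)
= 31.6953 · e^0.055300 = 31.6953 × 1.056858 = ₹33.50

₹33.50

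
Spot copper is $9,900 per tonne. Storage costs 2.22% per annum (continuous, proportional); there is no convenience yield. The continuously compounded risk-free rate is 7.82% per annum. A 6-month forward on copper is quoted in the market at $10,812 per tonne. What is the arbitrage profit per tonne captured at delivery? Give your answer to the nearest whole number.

$402 per tonne

Fair forward: F* = S·e^(carry·T), with carry = (r + u) = 0.0782 + 0.0222 = 0.1004
F* = 9900 · e^(0.1004 × 6/12) = 9900 · e^0.050200 = 9900 × 1.051481 = $10409.6619
Market $10812 > fair $10409.6619: forward overpriced → cash-and-carry (buy spot, short the forward).
At maturity, profit = |F_mkt − F*| = |10812 − 10409.6619| = $402 per tonne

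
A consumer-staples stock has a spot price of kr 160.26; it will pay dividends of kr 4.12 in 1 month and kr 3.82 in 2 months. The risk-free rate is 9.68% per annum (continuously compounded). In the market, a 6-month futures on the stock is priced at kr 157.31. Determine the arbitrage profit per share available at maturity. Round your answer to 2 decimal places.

kr 2.66 per share

PV(dividends) I = 4.12·e^(−0.0968·1/12) + 3.82·e^(−0.0968·2/12) = 7.8458
Fair futures F* = (S − I)·e^(rT) = (160.26 − 7.8458)·e^0.048400 = 152.4142 × 1.049590 = 159.9724
Market kr 157.31 < fair 159.9724: forward underpriced → reverse cash-and-carry (short the stock, invest proceeds at r, pay the dividends, go long the forward).
Profit at T = |F_mkt − F*| = |157.31 − 159.9724| = kr 2.66 per share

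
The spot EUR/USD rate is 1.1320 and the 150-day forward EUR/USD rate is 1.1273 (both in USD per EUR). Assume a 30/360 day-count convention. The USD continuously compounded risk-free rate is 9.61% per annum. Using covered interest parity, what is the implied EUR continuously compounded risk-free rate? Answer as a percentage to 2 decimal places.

10.61%

F = S·e^((r_USD − r_EUR)T) ⇒ r_EUR = r_USD − ln(F/S)/T
ln(1.1273/1.1320) = -0.004161; /(150/360) = -0.009986
r_EUR = 0.0961 + 0.009986 = 0.106086
r_EUR = 10.61%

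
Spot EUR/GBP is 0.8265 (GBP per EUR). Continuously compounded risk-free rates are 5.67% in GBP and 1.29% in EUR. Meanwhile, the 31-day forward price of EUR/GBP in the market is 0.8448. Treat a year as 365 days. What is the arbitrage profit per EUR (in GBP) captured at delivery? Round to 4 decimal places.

0.0152 per EUR (in GBP)

Fair forward: F* = S·e^(carry·T), with carry = (r_GBP − r_EUR) = 0.0567 − 0.0129 = 0.0438
F* = 0.8265 · e^(0.0438 × 31/365) = 0.8265 · e^0.003720 = 0.8265 × 1.003727 = 0.8296
Market 0.8448 > fair 0.8296: forward overpriced → cash-and-carry (buy spot, short the forward).
At maturity, profit = |F_mkt − F*| = |0.8448 − 0.8296| = 0.0152 per EUR (in GBP)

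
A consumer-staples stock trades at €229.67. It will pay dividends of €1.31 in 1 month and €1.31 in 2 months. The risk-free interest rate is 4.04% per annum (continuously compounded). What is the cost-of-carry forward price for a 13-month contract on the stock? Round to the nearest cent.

€237.22

PV(dividends) I = 1.31·e^(−0.0404·1/12) + 1.31·e^(−0.0404·2/12)
I = 1.3056 + 1.3012 = 2.6068
F = (S − I)·e^(rT) = (229.67 − 2.6068) · e^(0.0404·13/12)
= 227.0632 · e^0.043767 = 227.0632 × 1.044739 = €237.22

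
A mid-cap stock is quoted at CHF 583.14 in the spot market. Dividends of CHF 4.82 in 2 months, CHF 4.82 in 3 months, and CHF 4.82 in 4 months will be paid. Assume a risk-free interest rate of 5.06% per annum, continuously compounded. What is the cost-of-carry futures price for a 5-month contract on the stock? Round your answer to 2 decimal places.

CHF 580.98

PV(dividends) I = 4.82·e^(−0.0506·2/12) + 4.82·e^(−0.0506·3/12) + 4.82·e^(−0.0506·4/12)
I = 4.7795 + 4.7594 + 4.7394 = 14.2783
F = (S − I)·e^(rT) = (583.14 − 14.2783) · e^(0.0506·5/12)
= 568.8617 · e^0.021083 = 568.8617 × 1.021307 = CHF 580.98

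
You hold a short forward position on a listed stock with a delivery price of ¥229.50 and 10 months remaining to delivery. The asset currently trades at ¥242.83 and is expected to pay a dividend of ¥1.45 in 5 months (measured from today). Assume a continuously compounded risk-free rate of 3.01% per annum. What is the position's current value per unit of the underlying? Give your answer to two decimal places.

-¥17.58

PV(remaining dividends) I = 1.45·e^(−0.0301·5/12) = 1.4319
Current forward F = (S − I)·e^(rT) = (242.83 − 1.4319)·e^(0.0301·10/12) = 241.3981 × 1.025401 = 247.5299
Value (long) = (F − K)·e^(−rT) = (247.5299 − 229.50) × 0.975229 = 17.5833
Short position value = −(long value) = -¥17.58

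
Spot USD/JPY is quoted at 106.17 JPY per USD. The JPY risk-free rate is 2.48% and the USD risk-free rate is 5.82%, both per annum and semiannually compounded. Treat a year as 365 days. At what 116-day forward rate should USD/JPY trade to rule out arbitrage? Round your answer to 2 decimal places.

By covered interest parity, F = S · (1+r_JPY/2)^(2T) / (1+r_USD/2)^(2T)
= 106.17 × 1.007864 / 1.018400 = 106.17 × 0.989654
F = 105.07 JPY per USD

105.07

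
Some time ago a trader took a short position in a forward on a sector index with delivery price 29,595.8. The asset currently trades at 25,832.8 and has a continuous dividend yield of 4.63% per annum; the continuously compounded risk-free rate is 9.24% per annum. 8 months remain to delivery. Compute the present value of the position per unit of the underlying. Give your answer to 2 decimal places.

2780.11

Current fair forward for the remaining 8 months: F = S·e^((r − q)·T), (r − q) = 0.0924 − 0.0463 = 0.0461
F = 25832.8 · e^(0.0461 × 8/12) = 25832.8 × 1.03121048 = 26639.0541
Value of long forward = (F − K)·e^(−rT) = (26639.0541 − 29595.8) · e^(−0.0924·8/12)
= -2956.7459 × 0.94025892 = -2780.11
Short position value = −(long value) = 2780.11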